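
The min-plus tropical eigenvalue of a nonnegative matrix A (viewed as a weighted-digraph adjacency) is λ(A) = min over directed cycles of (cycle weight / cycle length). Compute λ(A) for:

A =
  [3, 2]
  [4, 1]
λ(A) = 1

Enumerate directed cycles and compute their means (weight / length). Sample:
  cycle 0 → 0: weight = 3, length = 1, mean = 3/1 ≈ 3.000
  cycle 1 → 1: weight = 1, length = 1, mean = 1/1 ≈ 1.000
  cycle 0 → 1 → 0: weight = 6, length = 2, mean = 6/2 ≈ 3.000
  cycle 1 → 0 → 1: weight = 6, length = 2, mean = 6/2 ≈ 3.000
Minimum mean = 1.000, attained e.g. along the cycle 1 → 1 with weight 1 and length 1. So λ(A) = 1/1 = 1.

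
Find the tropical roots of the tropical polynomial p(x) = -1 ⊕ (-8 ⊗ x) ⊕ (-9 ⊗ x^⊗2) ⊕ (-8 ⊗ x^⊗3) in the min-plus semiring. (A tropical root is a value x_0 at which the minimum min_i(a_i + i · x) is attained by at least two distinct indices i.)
Roots: {-1, 1, 7}

Each tropical root is a break point of the lower envelope of the lines y = a_i + i · x (there are 4 lines, with slopes 0, 1, ..., 3). Only the lines that attain the minimum somewhere contribute to roots; other lines are dominated. Here the surviving (envelope) indices are i = 3, i = 2, i = 1, i = 0.
Intersections between consecutive envelope lines give the roots: for adjacent envelope indices i < j the intersection is x = (a_i − a_j) / (j − i). Reading off the sorted break points: {-1, 1, 7}.
Verification: at each break x_0, at least two indices attain the minimum of min_i(a_i + i · x_0).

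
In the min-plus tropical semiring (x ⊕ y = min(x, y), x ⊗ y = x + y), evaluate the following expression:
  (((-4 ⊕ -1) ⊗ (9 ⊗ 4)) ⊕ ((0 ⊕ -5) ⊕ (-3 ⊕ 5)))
(((-4 ⊕ -1) ⊗ (9 ⊗ 4)) ⊕ ((0 ⊕ -5) ⊕ (-3 ⊕ 5))) = -5

Expand innermost to outermost. Recall ⊕ takes the minimum of its arguments and ⊗ takes their sum. Working out the expression (((-4 ⊕ -1) ⊗ (9 ⊗ 4)) ⊕ ((0 ⊕ -5) ⊕ (-3 ⊕ 5))) gives -5.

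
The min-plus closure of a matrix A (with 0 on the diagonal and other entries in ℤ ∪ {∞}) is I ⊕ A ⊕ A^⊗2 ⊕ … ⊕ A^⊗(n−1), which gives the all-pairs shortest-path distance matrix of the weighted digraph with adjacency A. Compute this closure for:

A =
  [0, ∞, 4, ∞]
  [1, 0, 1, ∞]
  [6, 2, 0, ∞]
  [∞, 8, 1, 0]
Closure =
  [0, 6, 4, ∞]
  [1, 0, 1, ∞]
  [3, 2, 0, ∞]
  [4, 3, 1, 0]

This is the Floyd-Warshall all-pairs shortest-path computation. For each intermediate vertex k = 0, 1, …, 3, update dist[i][j] ← min(dist[i][j], dist[i][k] + dist[k][j]). The final matrix gives, for each (i, j), the minimum total weight of any directed path from i to j (possibly empty when i = j).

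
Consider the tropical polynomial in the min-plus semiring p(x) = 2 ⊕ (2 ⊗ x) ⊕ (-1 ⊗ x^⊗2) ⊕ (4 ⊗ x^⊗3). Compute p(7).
p(7) = 2

A tropical monomial a ⊗ x^⊗i evaluates to a + i · x. Evaluating each term at x = 7:
  Term 0 contributes 2 + 0 · 7 = 2
  Term 1 contributes 2 + 1 · 7 = 9
  Term 2 contributes -1 + 2 · 7 = 13
  Term 3 contributes 4 + 3 · 7 = 25
p(7) = ⊕ of these = min[2, 9, 13, 25] = 2.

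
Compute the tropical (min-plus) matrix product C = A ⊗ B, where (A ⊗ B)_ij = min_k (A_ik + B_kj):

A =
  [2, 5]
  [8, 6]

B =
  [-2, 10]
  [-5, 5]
A ⊗ B =
  [0, 10]
  [1, 11]

Apply the min-plus product entry-by-entry:
  C[0][0] = min over k of (A[0][0] + B[0][0] = 2 + -2 = 0, A[0][1] + B[1][0] = 5 + -5 = 0) = 0 (attained at k = 0)
  C[0][1] = min over k of (A[0][0] + B[0][1] = 2 + 10 = 12, A[0][1] + B[1][1] = 5 + 5 = 10) = 10 (attained at k = 1)
  C[1][0] = min over k of (A[1][0] + B[0][0] = 8 + -2 = 6, A[1][1] + B[1][0] = 6 + -5 = 1) = 1 (attained at k = 1)
  C[1][1] = min over k of (A[1][0] + B[0][1] = 8 + 10 = 18, A[1][1] + B[1][1] = 6 + 5 = 11) = 11 (attained at k = 1)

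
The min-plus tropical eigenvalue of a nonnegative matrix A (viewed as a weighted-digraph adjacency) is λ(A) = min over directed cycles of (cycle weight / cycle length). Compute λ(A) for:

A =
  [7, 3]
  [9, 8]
λ(A) = 6

Enumerate directed cycles and compute their means (weight / length). Sample:
  cycle 0 → 0: weight = 7, length = 1, mean = 7/1 ≈ 7.000
  cycle 1 → 1: weight = 8, length = 1, mean = 8/1 ≈ 8.000
  cycle 0 → 1 → 0: weight = 12, length = 2, mean = 12/2 ≈ 6.000
  cycle 1 → 0 → 1: weight = 12, length = 2, mean = 12/2 ≈ 6.000
Minimum mean = 6.000, attained e.g. along the cycle 0 → 1 → 0 with weight 12 and length 2. So λ(A) = 12/2 = 6.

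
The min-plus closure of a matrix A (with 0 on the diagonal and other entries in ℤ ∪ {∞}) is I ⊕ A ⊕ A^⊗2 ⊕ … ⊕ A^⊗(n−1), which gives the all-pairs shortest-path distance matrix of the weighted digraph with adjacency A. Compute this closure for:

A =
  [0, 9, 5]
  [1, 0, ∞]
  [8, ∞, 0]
Closure =
  [0, 9, 5]
  [1, 0, 6]
  [8, 17, 0]

This is the Floyd-Warshall all-pairs shortest-path computation. For each intermediate vertex k = 0, 1, …, 2, update dist[i][j] ← min(dist[i][j], dist[i][k] + dist[k][j]). The final matrix gives, for each (i, j), the minimum total weight of any directed path from i to j (possibly empty when i = j).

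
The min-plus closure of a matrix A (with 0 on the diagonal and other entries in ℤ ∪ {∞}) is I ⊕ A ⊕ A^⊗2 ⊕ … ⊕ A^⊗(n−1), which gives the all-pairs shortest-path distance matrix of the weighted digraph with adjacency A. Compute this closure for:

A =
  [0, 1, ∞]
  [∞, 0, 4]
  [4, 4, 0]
Closure =
  [0, 1, 5]
  [8, 0, 4]
  [4, 4, 0]

This is the Floyd-Warshall all-pairs shortest-path computation. For each intermediate vertex k = 0, 1, …, 2, update dist[i][j] ← min(dist[i][j], dist[i][k] + dist[k][j]). The final matrix gives, for each (i, j), the minimum total weight of any directed path from i to j (possibly empty when i = j).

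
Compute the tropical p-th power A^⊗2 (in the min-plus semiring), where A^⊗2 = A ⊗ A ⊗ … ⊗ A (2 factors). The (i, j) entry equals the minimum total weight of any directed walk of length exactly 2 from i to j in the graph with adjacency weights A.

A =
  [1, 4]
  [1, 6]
A^⊗2 =
  [2, 5]
  [2, 5]

Each entry (A^⊗2)_ij equals the minimum over all length-2 walks i = v_0 → v_1 → … → v_2 = j of Σ_t A[v_t][v_{t+1}]. For example, for (i, j) = (0, 1) we minimise over 2 possible intermediate vertex sequences; the minimum is 5, attained along the walk 0 → 0 → 1.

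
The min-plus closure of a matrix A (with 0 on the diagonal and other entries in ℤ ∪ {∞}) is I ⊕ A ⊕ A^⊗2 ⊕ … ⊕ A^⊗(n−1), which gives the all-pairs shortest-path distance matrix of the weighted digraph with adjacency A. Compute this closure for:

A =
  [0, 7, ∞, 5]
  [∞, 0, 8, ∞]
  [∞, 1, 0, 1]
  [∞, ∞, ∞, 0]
Closure =
  [0, 7, 15, 5]
  [∞, 0, 8, 9]
  [∞, 1, 0, 1]
  [∞, ∞, ∞, 0]

This is the Floyd-Warshall all-pairs shortest-path computation. For each intermediate vertex k = 0, 1, …, 3, update dist[i][j] ← min(dist[i][j], dist[i][k] + dist[k][j]). The final matrix gives, for each (i, j), the minimum total weight of any directed path from i to j (possibly empty when i = j).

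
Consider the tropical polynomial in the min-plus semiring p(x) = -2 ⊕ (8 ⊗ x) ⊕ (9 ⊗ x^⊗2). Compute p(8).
p(8) = -2

A tropical monomial a ⊗ x^⊗i evaluates to a + i · x. Evaluating each term at x = 8:
  Term 0 contributes -2 + 0 · 8 = -2
  Term 1 contributes 8 + 1 · 8 = 16
  Term 2 contributes 9 + 2 · 8 = 25
p(8) = ⊕ of these = min[-2, 16, 25] = -2.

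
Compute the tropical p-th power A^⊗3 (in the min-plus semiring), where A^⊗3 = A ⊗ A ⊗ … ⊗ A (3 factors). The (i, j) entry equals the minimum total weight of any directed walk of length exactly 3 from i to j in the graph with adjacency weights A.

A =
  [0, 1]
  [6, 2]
A^⊗3 =
  [0, 1]
  [6, 6]

Each entry (A^⊗3)_ij equals the minimum over all length-3 walks i = v_0 → v_1 → … → v_3 = j of Σ_t A[v_t][v_{t+1}]. For example, for (i, j) = (0, 1) we minimise over 4 possible intermediate vertex sequences; the minimum is 1, attained along the walk 0 → 0 → 0 → 1.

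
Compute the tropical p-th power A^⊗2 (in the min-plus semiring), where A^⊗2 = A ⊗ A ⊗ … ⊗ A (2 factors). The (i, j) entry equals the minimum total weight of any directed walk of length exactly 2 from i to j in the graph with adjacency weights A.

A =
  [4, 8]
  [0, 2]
A^⊗2 =
  [8, 10]
  [2, 4]

Each entry (A^⊗2)_ij equals the minimum over all length-2 walks i = v_0 → v_1 → … → v_2 = j of Σ_t A[v_t][v_{t+1}]. For example, for (i, j) = (0, 1) we minimise over 2 possible intermediate vertex sequences; the minimum is 10, attained along the walk 0 → 1 → 1.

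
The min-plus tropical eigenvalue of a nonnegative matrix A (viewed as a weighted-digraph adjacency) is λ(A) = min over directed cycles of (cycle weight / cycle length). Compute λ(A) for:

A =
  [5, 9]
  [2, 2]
λ(A) = 2

Enumerate directed cycles and compute their means (weight / length). Sample:
  cycle 0 → 0: weight = 5, length = 1, mean = 5/1 ≈ 5.000
  cycle 1 → 1: weight = 2, length = 1, mean = 2/1 ≈ 2.000
  cycle 0 → 1 → 0: weight = 11, length = 2, mean = 11/2 ≈ 5.500
  cycle 1 → 0 → 1: weight = 11, length = 2, mean = 11/2 ≈ 5.500
Minimum mean = 2.000, attained e.g. along the cycle 1 → 1 with weight 2 and length 1. So λ(A) = 2/1 = 2.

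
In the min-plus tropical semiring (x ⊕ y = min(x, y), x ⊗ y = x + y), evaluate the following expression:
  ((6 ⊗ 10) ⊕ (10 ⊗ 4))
((6 ⊗ 10) ⊕ (10 ⊗ 4)) = 14

Expand innermost to outermost. Recall ⊕ takes the minimum of its arguments and ⊗ takes their sum. Working out the expression ((6 ⊗ 10) ⊕ (10 ⊗ 4)) gives 14.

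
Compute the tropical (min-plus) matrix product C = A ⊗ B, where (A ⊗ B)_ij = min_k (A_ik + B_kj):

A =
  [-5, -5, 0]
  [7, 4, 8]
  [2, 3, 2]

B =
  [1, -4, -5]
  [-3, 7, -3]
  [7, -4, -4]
A ⊗ B =
  [-8, -9, -10]
  [1, 3, 1]
  [0, -2, -3]

Apply the min-plus product entry-by-entry:
  C[0][0] = min over k of (A[0][0] + B[0][0] = -5 + 1 = -4, A[0][1] + B[1][0] = -5 + -3 = -8, A[0][2] + B[2][0] = 0 + 7 = 7) = -8 (attained at k = 1)
  C[0][1] = min over k of (A[0][0] + B[0][1] = -5 + -4 = -9, A[0][1] + B[1][1] = -5 + 7 = 2, A[0][2] + B[2][1] = 0 + -4 = -4) = -9 (attained at k = 0)
  C[0][2] = min over k of (A[0][0] + B[0][2] = -5 + -5 = -10, A[0][1] + B[1][2] = -5 + -3 = -8, A[0][2] + B[2][2] = 0 + -4 = -4) = -10 (attained at k = 0)
  C[1][0] = min over k of (A[1][0] + B[0][0] = 7 + 1 = 8, A[1][1] + B[1][0] = 4 + -3 = 1, A[1][2] + B[2][0] = 8 + 7 = 15) = 1 (attained at k = 1)
  C[1][1] = min over k of (A[1][0] + B[0][1] = 7 + -4 = 3, A[1][1] + B[1][1] = 4 + 7 = 11, A[1][2] + B[2][1] = 8 + -4 = 4) = 3 (attained at k = 0)
  C[1][2] = min over k of (A[1][0] + B[0][2] = 7 + -5 = 2, A[1][1] + B[1][2] = 4 + -3 = 1, A[1][2] + B[2][2] = 8 + -4 = 4) = 1 (attained at k = 1)
  C[2][0] = min over k of (A[2][0] + B[0][0] = 2 + 1 = 3, A[2][1] + B[1][0] = 3 + -3 = 0, A[2][2] + B[2][0] = 2 + 7 = 9) = 0 (attained at k = 1)
  C[2][1] = min over k of (A[2][0] + B[0][1] = 2 + -4 = -2, A[2][1] + B[1][1] = 3 + 7 = 10, A[2][2] + B[2][1] = 2 + -4 = -2) = -2 (attained at k = 0)
  C[2][2] = min over k of (A[2][0] + B[0][2] = 2 + -5 = -3, A[2][1] + B[1][2] = 3 + -3 = 0, A[2][2] + B[2][2] = 2 + -4 = -2) = -3 (attained at k = 0)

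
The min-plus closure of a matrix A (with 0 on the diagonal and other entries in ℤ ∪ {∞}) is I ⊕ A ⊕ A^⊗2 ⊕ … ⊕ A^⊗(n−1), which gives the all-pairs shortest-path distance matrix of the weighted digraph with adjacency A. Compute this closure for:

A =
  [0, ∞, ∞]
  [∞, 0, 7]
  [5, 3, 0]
Closure =
  [0, ∞, ∞]
  [12, 0, 7]
  [5, 3, 0]

This is the Floyd-Warshall all-pairs shortest-path computation. For each intermediate vertex k = 0, 1, …, 2, update dist[i][j] ← min(dist[i][j], dist[i][k] + dist[k][j]). The final matrix gives, for each (i, j), the minimum total weight of any directed path from i to j (possibly empty when i = j).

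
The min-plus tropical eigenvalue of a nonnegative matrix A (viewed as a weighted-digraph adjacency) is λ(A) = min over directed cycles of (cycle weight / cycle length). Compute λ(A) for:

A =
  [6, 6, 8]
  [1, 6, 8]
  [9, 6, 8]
λ(A) = 7/2

Enumerate directed cycles and compute their means (weight / length). Sample:
  cycle 0 → 0: weight = 6, length = 1, mean = 6/1 ≈ 6.000
  cycle 1 → 1: weight = 6, length = 1, mean = 6/1 ≈ 6.000
  cycle 2 → 2: weight = 8, length = 1, mean = 8/1 ≈ 8.000
  cycle 0 → 1 → 0: weight = 7, length = 2, mean = 7/2 ≈ 3.500
  cycle 0 → 2 → 0: weight = 17, length = 2, mean = 17/2 ≈ 8.500
  cycle 1 → 0 → 1: weight = 7, length = 2, mean = 7/2 ≈ 3.500
Minimum mean = 3.500, attained e.g. along the cycle 0 → 1 → 0 with weight 7 and length 2. So λ(A) = 7/2 = 7/2.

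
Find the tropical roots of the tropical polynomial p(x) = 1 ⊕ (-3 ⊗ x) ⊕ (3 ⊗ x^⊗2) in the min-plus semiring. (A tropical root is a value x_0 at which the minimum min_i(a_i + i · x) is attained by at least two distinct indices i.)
Roots: {-6, 4}

Each tropical root is a break point of the lower envelope of the lines y = a_i + i · x (there are 3 lines, with slopes 0, 1, ..., 2). Only the lines that attain the minimum somewhere contribute to roots; other lines are dominated. Here the surviving (envelope) indices are i = 2, i = 1, i = 0.
Intersections between consecutive envelope lines give the roots: for adjacent envelope indices i < j the intersection is x = (a_i − a_j) / (j − i). Reading off the sorted break points: {-6, 4}.
Verification: at each break x_0, at least two indices attain the minimum of min_i(a_i + i · x_0).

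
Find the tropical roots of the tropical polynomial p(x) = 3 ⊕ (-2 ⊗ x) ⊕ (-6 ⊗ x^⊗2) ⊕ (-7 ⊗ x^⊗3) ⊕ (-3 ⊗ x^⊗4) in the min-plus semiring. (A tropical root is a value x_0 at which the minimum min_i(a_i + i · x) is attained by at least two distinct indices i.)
Roots: {-4, 1, 4, 5}

Each tropical root is a break point of the lower envelope of the lines y = a_i + i · x (there are 5 lines, with slopes 0, 1, ..., 4). Only the lines that attain the minimum somewhere contribute to roots; other lines are dominated. Here the surviving (envelope) indices are i = 4, i = 3, i = 2, i = 1, i = 0.
Intersections between consecutive envelope lines give the roots: for adjacent envelope indices i < j the intersection is x = (a_i − a_j) / (j − i). Reading off the sorted break points: {-4, 1, 4, 5}.
Verification: at each break x_0, at least two indices attain the minimum of min_i(a_i + i · x_0).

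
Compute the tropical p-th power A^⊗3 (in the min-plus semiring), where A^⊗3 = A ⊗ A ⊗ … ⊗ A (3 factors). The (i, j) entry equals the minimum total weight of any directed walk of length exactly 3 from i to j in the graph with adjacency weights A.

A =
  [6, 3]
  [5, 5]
A^⊗3 =
  [13, 11]
  [13, 13]

Each entry (A^⊗3)_ij equals the minimum over all length-3 walks i = v_0 → v_1 → … → v_3 = j of Σ_t A[v_t][v_{t+1}]. For example, for (i, j) = (0, 1) we minimise over 4 possible intermediate vertex sequences; the minimum is 11, attained along the walk 0 → 1 → 0 → 1.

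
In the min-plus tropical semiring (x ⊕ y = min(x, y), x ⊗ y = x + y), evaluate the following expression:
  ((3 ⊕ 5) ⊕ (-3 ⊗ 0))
((3 ⊕ 5) ⊕ (-3 ⊗ 0)) = -3

Expand innermost to outermost. Recall ⊕ takes the minimum of its arguments and ⊗ takes their sum. Working out the expression ((3 ⊕ 5) ⊕ (-3 ⊗ 0)) gives -3.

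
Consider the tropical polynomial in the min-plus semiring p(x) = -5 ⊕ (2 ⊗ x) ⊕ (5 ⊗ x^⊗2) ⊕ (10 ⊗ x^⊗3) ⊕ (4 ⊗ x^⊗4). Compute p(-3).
p(-3) = -8

A tropical monomial a ⊗ x^⊗i evaluates to a + i · x. Evaluating each term at x = -3:
  Term 0 contributes -5 + 0 · -3 = -5
  Term 1 contributes 2 + 1 · -3 = -1
  Term 2 contributes 5 + 2 · -3 = -1
  Term 3 contributes 10 + 3 · -3 = 1
  Term 4 contributes 4 + 4 · -3 = -8
p(-3) = ⊕ of these = min[-5, -1, -1, 1, -8] = -8.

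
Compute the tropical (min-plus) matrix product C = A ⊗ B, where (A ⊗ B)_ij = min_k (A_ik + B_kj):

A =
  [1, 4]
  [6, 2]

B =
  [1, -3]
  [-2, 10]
A ⊗ B =
  [2, -2]
  [0, 3]

Apply the min-plus product entry-by-entry:
  C[0][0] = min over k of (A[0][0] + B[0][0] = 1 + 1 = 2, A[0][1] + B[1][0] = 4 + -2 = 2) = 2 (attained at k = 0)
  C[0][1] = min over k of (A[0][0] + B[0][1] = 1 + -3 = -2, A[0][1] + B[1][1] = 4 + 10 = 14) = -2 (attained at k = 0)
  C[1][0] = min over k of (A[1][0] + B[0][0] = 6 + 1 = 7, A[1][1] + B[1][0] = 2 + -2 = 0) = 0 (attained at k = 1)
  C[1][1] = min over k of (A[1][0] + B[0][1] = 6 + -3 = 3, A[1][1] + B[1][1] = 2 + 10 = 12) = 3 (attained at k = 0)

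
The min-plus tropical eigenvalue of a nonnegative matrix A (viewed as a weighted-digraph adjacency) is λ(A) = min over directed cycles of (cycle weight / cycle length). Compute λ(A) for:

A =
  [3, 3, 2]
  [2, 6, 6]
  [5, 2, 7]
λ(A) = 2

Enumerate directed cycles and compute their means (weight / length). Sample:
  cycle 0 → 0: weight = 3, length = 1, mean = 3/1 ≈ 3.000
  cycle 1 → 1: weight = 6, length = 1, mean = 6/1 ≈ 6.000
  cycle 2 → 2: weight = 7, length = 1, mean = 7/1 ≈ 7.000
  cycle 0 → 1 → 0: weight = 5, length = 2, mean = 5/2 ≈ 2.500
  cycle 0 → 2 → 0: weight = 7, length = 2, mean = 7/2 ≈ 3.500
  cycle 1 → 0 → 1: weight = 5, length = 2, mean = 5/2 ≈ 2.500
Minimum mean = 2.000, attained e.g. along the cycle 0 → 2 → 1 → 0 with weight 6 and length 3. So λ(A) = 6/3 = 2.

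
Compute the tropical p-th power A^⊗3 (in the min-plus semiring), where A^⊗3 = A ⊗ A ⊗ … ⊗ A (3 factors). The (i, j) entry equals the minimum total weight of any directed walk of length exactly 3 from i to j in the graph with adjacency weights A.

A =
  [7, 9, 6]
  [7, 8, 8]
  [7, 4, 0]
A^⊗3 =
  [13, 10, 6]
  [15, 12, 8]
  [7, 4, 0]

Each entry (A^⊗3)_ij equals the minimum over all length-3 walks i = v_0 → v_1 → … → v_3 = j of Σ_t A[v_t][v_{t+1}]. For example, for (i, j) = (0, 2) we minimise over 9 possible intermediate vertex sequences; the minimum is 6, attained along the walk 0 → 2 → 2 → 2.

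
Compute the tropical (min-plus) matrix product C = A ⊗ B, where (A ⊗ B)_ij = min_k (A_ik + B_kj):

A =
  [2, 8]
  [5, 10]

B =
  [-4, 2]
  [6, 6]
A ⊗ B =
  [-2, 4]
  [1, 7]

Apply the min-plus product entry-by-entry:
  C[0][0] = min over k of (A[0][0] + B[0][0] = 2 + -4 = -2, A[0][1] + B[1][0] = 8 + 6 = 14) = -2 (attained at k = 0)
  C[0][1] = min over k of (A[0][0] + B[0][1] = 2 + 2 = 4, A[0][1] + B[1][1] = 8 + 6 = 14) = 4 (attained at k = 0)
  C[1][0] = min over k of (A[1][0] + B[0][0] = 5 + -4 = 1, A[1][1] + B[1][0] = 10 + 6 = 16) = 1 (attained at k = 0)
  C[1][1] = min over k of (A[1][0] + B[0][1] = 5 + 2 = 7, A[1][1] + B[1][1] = 10 + 6 = 16) = 7 (attained at k = 0)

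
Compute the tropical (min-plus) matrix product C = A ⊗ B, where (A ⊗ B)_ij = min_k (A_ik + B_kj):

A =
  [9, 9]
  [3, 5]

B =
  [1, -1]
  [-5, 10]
A ⊗ B =
  [4, 8]
  [0, 2]

Apply the min-plus product entry-by-entry:
  C[0][0] = min over k of (A[0][0] + B[0][0] = 9 + 1 = 10, A[0][1] + B[1][0] = 9 + -5 = 4) = 4 (attained at k = 1)
  C[0][1] = min over k of (A[0][0] + B[0][1] = 9 + -1 = 8, A[0][1] + B[1][1] = 9 + 10 = 19) = 8 (attained at k = 0)
  C[1][0] = min over k of (A[1][0] + B[0][0] = 3 + 1 = 4, A[1][1] + B[1][0] = 5 + -5 = 0) = 0 (attained at k = 1)
  C[1][1] = min over k of (A[1][0] + B[0][1] = 3 + -1 = 2, A[1][1] + B[1][1] = 5 + 10 = 15) = 2 (attained at k = 0)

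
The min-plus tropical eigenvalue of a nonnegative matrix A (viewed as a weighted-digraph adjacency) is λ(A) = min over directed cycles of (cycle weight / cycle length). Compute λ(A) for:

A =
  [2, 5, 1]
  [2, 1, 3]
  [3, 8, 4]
λ(A) = 1

Enumerate directed cycles and compute their means (weight / length). Sample:
  cycle 0 → 0: weight = 2, length = 1, mean = 2/1 ≈ 2.000
  cycle 1 → 1: weight = 1, length = 1, mean = 1/1 ≈ 1.000
  cycle 2 → 2: weight = 4, length = 1, mean = 4/1 ≈ 4.000
  cycle 0 → 1 → 0: weight = 7, length = 2, mean = 7/2 ≈ 3.500
  cycle 0 → 2 → 0: weight = 4, length = 2, mean = 4/2 ≈ 2.000
  cycle 1 → 0 → 1: weight = 7, length = 2, mean = 7/2 ≈ 3.500
Minimum mean = 1.000, attained e.g. along the cycle 1 → 1 with weight 1 and length 1. So λ(A) = 1/1 = 1.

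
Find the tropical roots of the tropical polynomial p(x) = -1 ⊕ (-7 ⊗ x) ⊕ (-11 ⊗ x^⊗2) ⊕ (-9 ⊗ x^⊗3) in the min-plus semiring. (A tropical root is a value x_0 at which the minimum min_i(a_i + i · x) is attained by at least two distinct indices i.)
Roots: {-2, 4, 6}

Each tropical root is a break point of the lower envelope of the lines y = a_i + i · x (there are 4 lines, with slopes 0, 1, ..., 3). Only the lines that attain the minimum somewhere contribute to roots; other lines are dominated. Here the surviving (envelope) indices are i = 3, i = 2, i = 1, i = 0.
Intersections between consecutive envelope lines give the roots: for adjacent envelope indices i < j the intersection is x = (a_i − a_j) / (j − i). Reading off the sorted break points: {-2, 4, 6}.
Verification: at each break x_0, at least two indices attain the minimum of min_i(a_i + i · x_0).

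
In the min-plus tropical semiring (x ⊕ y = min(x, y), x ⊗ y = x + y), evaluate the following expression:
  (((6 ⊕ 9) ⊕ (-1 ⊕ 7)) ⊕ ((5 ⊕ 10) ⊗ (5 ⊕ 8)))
(((6 ⊕ 9) ⊕ (-1 ⊕ 7)) ⊕ ((5 ⊕ 10) ⊗ (5 ⊕ 8))) = -1

Expand innermost to outermost. Recall ⊕ takes the minimum of its arguments and ⊗ takes their sum. Working out the expression (((6 ⊕ 9) ⊕ (-1 ⊕ 7)) ⊕ ((5 ⊕ 10) ⊗ (5 ⊕ 8))) gives -1.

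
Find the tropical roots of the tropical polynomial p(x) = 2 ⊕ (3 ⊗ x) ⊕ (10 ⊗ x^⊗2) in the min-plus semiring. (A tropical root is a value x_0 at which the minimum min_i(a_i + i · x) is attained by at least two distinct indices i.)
Roots: {-7, -1}

Each tropical root is a break point of the lower envelope of the lines y = a_i + i · x (there are 3 lines, with slopes 0, 1, ..., 2). Only the lines that attain the minimum somewhere contribute to roots; other lines are dominated. Here the surviving (envelope) indices are i = 2, i = 1, i = 0.
Intersections between consecutive envelope lines give the roots: for adjacent envelope indices i < j the intersection is x = (a_i − a_j) / (j − i). Reading off the sorted break points: {-7, -1}.
Verification: at each break x_0, at least two indices attain the minimum of min_i(a_i + i · x_0).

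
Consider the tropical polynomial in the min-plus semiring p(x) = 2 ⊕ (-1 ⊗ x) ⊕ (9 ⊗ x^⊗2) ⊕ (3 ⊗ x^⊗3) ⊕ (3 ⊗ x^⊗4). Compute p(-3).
p(-3) = -9

A tropical monomial a ⊗ x^⊗i evaluates to a + i · x. Evaluating each term at x = -3:
  Term 0 contributes 2 + 0 · -3 = 2
  Term 1 contributes -1 + 1 · -3 = -4
  Term 2 contributes 9 + 2 · -3 = 3
  Term 3 contributes 3 + 3 · -3 = -6
  Term 4 contributes 3 + 4 · -3 = -9
p(-3) = ⊕ of these = min[2, -4, 3, -6, -9] = -9.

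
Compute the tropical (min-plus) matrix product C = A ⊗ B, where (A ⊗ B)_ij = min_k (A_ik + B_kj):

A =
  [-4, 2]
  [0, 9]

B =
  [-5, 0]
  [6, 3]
A ⊗ B =
  [-9, -4]
  [-5, 0]

Apply the min-plus product entry-by-entry:
  C[0][0] = min over k of (A[0][0] + B[0][0] = -4 + -5 = -9, A[0][1] + B[1][0] = 2 + 6 = 8) = -9 (attained at k = 0)
  C[0][1] = min over k of (A[0][0] + B[0][1] = -4 + 0 = -4, A[0][1] + B[1][1] = 2 + 3 = 5) = -4 (attained at k = 0)
  C[1][0] = min over k of (A[1][0] + B[0][0] = 0 + -5 = -5, A[1][1] + B[1][0] = 9 + 6 = 15) = -5 (attained at k = 0)
  C[1][1] = min over k of (A[1][0] + B[0][1] = 0 + 0 = 0, A[1][1] + B[1][1] = 9 + 3 = 12) = 0 (attained at k = 0)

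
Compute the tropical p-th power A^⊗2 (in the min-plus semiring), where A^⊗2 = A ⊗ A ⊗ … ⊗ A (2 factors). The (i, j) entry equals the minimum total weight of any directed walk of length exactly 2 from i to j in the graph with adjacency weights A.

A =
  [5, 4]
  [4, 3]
A^⊗2 =
  [8, 7]
  [7, 6]

Each entry (A^⊗2)_ij equals the minimum over all length-2 walks i = v_0 → v_1 → … → v_2 = j of Σ_t A[v_t][v_{t+1}]. For example, for (i, j) = (0, 1) we minimise over 2 possible intermediate vertex sequences; the minimum is 7, attained along the walk 0 → 1 → 1.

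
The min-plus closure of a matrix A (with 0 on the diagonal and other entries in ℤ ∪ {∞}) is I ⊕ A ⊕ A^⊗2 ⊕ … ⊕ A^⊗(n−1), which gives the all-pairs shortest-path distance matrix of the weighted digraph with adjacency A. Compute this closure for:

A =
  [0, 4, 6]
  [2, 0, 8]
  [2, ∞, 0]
Closure =
  [0, 4, 6]
  [2, 0, 8]
  [2, 6, 0]

This is the Floyd-Warshall all-pairs shortest-path computation. For each intermediate vertex k = 0, 1, …, 2, update dist[i][j] ← min(dist[i][j], dist[i][k] + dist[k][j]). The final matrix gives, for each (i, j), the minimum total weight of any directed path from i to j (possibly empty when i = j).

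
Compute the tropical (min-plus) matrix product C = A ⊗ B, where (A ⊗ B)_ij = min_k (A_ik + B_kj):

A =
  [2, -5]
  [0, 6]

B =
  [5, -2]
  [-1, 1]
A ⊗ B =
  [-6, -4]
  [5, -2]

Apply the min-plus product entry-by-entry:
  C[0][0] = min over k of (A[0][0] + B[0][0] = 2 + 5 = 7, A[0][1] + B[1][0] = -5 + -1 = -6) = -6 (attained at k = 1)
  C[0][1] = min over k of (A[0][0] + B[0][1] = 2 + -2 = 0, A[0][1] + B[1][1] = -5 + 1 = -4) = -4 (attained at k = 1)
  C[1][0] = min over k of (A[1][0] + B[0][0] = 0 + 5 = 5, A[1][1] + B[1][0] = 6 + -1 = 5) = 5 (attained at k = 0)
  C[1][1] = min over k of (A[1][0] + B[0][1] = 0 + -2 = -2, A[1][1] + B[1][1] = 6 + 1 = 7) = -2 (attained at k = 0)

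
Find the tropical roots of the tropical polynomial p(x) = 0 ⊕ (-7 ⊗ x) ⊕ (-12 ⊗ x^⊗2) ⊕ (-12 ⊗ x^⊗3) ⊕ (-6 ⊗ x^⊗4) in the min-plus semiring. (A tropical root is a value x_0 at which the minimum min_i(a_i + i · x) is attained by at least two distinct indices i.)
Roots: {-6, 0, 5, 7}

Each tropical root is a break point of the lower envelope of the lines y = a_i + i · x (there are 5 lines, with slopes 0, 1, ..., 4). Only the lines that attain the minimum somewhere contribute to roots; other lines are dominated. Here the surviving (envelope) indices are i = 4, i = 3, i = 2, i = 1, i = 0.
Intersections between consecutive envelope lines give the roots: for adjacent envelope indices i < j the intersection is x = (a_i − a_j) / (j − i). Reading off the sorted break points: {-6, 0, 5, 7}.
Verification: at each break x_0, at least two indices attain the minimum of min_i(a_i + i · x_0).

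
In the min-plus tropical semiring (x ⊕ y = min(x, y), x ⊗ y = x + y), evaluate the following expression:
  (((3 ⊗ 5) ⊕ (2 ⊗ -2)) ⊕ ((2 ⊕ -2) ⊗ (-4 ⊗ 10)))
(((3 ⊗ 5) ⊕ (2 ⊗ -2)) ⊕ ((2 ⊕ -2) ⊗ (-4 ⊗ 10))) = 0

Expand innermost to outermost. Recall ⊕ takes the minimum of its arguments and ⊗ takes their sum. Working out the expression (((3 ⊗ 5) ⊕ (2 ⊗ -2)) ⊕ ((2 ⊕ -2) ⊗ (-4 ⊗ 10))) gives 0.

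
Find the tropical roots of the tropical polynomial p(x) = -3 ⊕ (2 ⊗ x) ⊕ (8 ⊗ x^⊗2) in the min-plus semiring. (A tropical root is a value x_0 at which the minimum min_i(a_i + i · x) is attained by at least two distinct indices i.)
Roots: {-6, -5}

Each tropical root is a break point of the lower envelope of the lines y = a_i + i · x (there are 3 lines, with slopes 0, 1, ..., 2). Only the lines that attain the minimum somewhere contribute to roots; other lines are dominated. Here the surviving (envelope) indices are i = 2, i = 1, i = 0.
Intersections between consecutive envelope lines give the roots: for adjacent envelope indices i < j the intersection is x = (a_i − a_j) / (j − i). Reading off the sorted break points: {-6, -5}.
Verification: at each break x_0, at least two indices attain the minimum of min_i(a_i + i · x_0).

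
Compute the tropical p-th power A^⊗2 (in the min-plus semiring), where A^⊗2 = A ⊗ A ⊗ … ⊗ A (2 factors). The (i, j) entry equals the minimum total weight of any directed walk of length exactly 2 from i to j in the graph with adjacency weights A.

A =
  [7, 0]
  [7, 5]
A^⊗2 =
  [7, 5]
  [12, 7]

Each entry (A^⊗2)_ij equals the minimum over all length-2 walks i = v_0 → v_1 → … → v_2 = j of Σ_t A[v_t][v_{t+1}]. For example, for (i, j) = (0, 1) we minimise over 2 possible intermediate vertex sequences; the minimum is 5, attained along the walk 0 → 1 → 1.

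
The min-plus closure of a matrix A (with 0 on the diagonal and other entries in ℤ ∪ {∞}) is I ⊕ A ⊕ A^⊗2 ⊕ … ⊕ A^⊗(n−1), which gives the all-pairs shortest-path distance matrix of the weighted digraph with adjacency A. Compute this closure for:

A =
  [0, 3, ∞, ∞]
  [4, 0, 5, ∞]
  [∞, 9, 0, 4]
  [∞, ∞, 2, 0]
Closure =
  [0, 3, 8, 12]
  [4, 0, 5, 9]
  [13, 9, 0, 4]
  [15, 11, 2, 0]

This is the Floyd-Warshall all-pairs shortest-path computation. For each intermediate vertex k = 0, 1, …, 3, update dist[i][j] ← min(dist[i][j], dist[i][k] + dist[k][j]). The final matrix gives, for each (i, j), the minimum total weight of any directed path from i to j (possibly empty when i = j).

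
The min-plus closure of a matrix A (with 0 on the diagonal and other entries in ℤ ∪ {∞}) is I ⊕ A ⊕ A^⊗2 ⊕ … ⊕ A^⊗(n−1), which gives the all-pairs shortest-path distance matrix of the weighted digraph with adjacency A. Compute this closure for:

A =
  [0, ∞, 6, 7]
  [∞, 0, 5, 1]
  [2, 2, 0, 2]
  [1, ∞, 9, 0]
Closure =
  [0, 8, 6, 7]
  [2, 0, 5, 1]
  [2, 2, 0, 2]
  [1, 9, 7, 0]

This is the Floyd-Warshall all-pairs shortest-path computation. For each intermediate vertex k = 0, 1, …, 3, update dist[i][j] ← min(dist[i][j], dist[i][k] + dist[k][j]). The final matrix gives, for each (i, j), the minimum total weight of any directed path from i to j (possibly empty when i = j).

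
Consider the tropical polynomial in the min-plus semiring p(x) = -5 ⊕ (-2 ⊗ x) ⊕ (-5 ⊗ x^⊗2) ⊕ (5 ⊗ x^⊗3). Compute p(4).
p(4) = -5

A tropical monomial a ⊗ x^⊗i evaluates to a + i · x. Evaluating each term at x = 4:
  Term 0 contributes -5 + 0 · 4 = -5
  Term 1 contributes -2 + 1 · 4 = 2
  Term 2 contributes -5 + 2 · 4 = 3
  Term 3 contributes 5 + 3 · 4 = 17
p(4) = ⊕ of these = min[-5, 2, 3, 17] = -5.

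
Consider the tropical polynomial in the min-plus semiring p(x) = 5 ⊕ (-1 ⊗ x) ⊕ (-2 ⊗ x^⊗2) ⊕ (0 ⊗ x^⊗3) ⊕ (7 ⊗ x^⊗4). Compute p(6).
p(6) = 5

A tropical monomial a ⊗ x^⊗i evaluates to a + i · x. Evaluating each term at x = 6:
  Term 0 contributes 5 + 0 · 6 = 5
  Term 1 contributes -1 + 1 · 6 = 5
  Term 2 contributes -2 + 2 · 6 = 10
  Term 3 contributes 0 + 3 · 6 = 18
  Term 4 contributes 7 + 4 · 6 = 31
p(6) = ⊕ of these = min[5, 5, 10, 18, 31] = 5.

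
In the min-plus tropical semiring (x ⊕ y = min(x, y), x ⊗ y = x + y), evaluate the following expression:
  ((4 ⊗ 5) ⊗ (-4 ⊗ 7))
((4 ⊗ 5) ⊗ (-4 ⊗ 7)) = 12

Expand innermost to outermost. Recall ⊕ takes the minimum of its arguments and ⊗ takes their sum. Working out the expression ((4 ⊗ 5) ⊗ (-4 ⊗ 7)) gives 12.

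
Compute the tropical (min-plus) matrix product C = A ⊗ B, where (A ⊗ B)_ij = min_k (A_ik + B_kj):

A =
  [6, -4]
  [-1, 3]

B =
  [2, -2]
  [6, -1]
A ⊗ B =
  [2, -5]
  [1, -3]

Apply the min-plus product entry-by-entry:
  C[0][0] = min over k of (A[0][0] + B[0][0] = 6 + 2 = 8, A[0][1] + B[1][0] = -4 + 6 = 2) = 2 (attained at k = 1)
  C[0][1] = min over k of (A[0][0] + B[0][1] = 6 + -2 = 4, A[0][1] + B[1][1] = -4 + -1 = -5) = -5 (attained at k = 1)
  C[1][0] = min over k of (A[1][0] + B[0][0] = -1 + 2 = 1, A[1][1] + B[1][0] = 3 + 6 = 9) = 1 (attained at k = 0)
  C[1][1] = min over k of (A[1][0] + B[0][1] = -1 + -2 = -3, A[1][1] + B[1][1] = 3 + -1 = 2) = -3 (attained at k = 0)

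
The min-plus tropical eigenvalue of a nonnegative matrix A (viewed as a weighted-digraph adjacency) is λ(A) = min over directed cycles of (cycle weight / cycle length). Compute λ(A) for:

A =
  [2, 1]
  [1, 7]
λ(A) = 1

Enumerate directed cycles and compute their means (weight / length). Sample:
  cycle 0 → 0: weight = 2, length = 1, mean = 2/1 ≈ 2.000
  cycle 1 → 1: weight = 7, length = 1, mean = 7/1 ≈ 7.000
  cycle 0 → 1 → 0: weight = 2, length = 2, mean = 2/2 ≈ 1.000
  cycle 1 → 0 → 1: weight = 2, length = 2, mean = 2/2 ≈ 1.000
Minimum mean = 1.000, attained e.g. along the cycle 0 → 1 → 0 with weight 2 and length 2. So λ(A) = 2/2 = 1.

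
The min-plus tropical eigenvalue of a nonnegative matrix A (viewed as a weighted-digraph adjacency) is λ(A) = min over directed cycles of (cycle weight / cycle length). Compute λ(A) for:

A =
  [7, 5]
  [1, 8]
λ(A) = 3

Enumerate directed cycles and compute their means (weight / length). Sample:
  cycle 0 → 0: weight = 7, length = 1, mean = 7/1 ≈ 7.000
  cycle 1 → 1: weight = 8, length = 1, mean = 8/1 ≈ 8.000
  cycle 0 → 1 → 0: weight = 6, length = 2, mean = 6/2 ≈ 3.000
  cycle 1 → 0 → 1: weight = 6, length = 2, mean = 6/2 ≈ 3.000
Minimum mean = 3.000, attained e.g. along the cycle 0 → 1 → 0 with weight 6 and length 2. So λ(A) = 6/2 = 3.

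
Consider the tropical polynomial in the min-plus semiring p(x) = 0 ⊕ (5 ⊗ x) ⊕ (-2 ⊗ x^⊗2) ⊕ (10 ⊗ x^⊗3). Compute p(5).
p(5) = 0

A tropical monomial a ⊗ x^⊗i evaluates to a + i · x. Evaluating each term at x = 5:
  Term 0 contributes 0 + 0 · 5 = 0
  Term 1 contributes 5 + 1 · 5 = 10
  Term 2 contributes -2 + 2 · 5 = 8
  Term 3 contributes 10 + 3 · 5 = 25
p(5) = ⊕ of these = min[0, 10, 8, 25] = 0.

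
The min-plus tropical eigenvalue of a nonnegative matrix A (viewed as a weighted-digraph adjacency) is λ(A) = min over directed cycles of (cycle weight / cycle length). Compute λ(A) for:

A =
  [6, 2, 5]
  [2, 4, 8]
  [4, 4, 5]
λ(A) = 2

Enumerate directed cycles and compute their means (weight / length). Sample:
  cycle 0 → 0: weight = 6, length = 1, mean = 6/1 ≈ 6.000
  cycle 1 → 1: weight = 4, length = 1, mean = 4/1 ≈ 4.000
  cycle 2 → 2: weight = 5, length = 1, mean = 5/1 ≈ 5.000
  cycle 0 → 1 → 0: weight = 4, length = 2, mean = 4/2 ≈ 2.000
  cycle 0 → 2 → 0: weight = 9, length = 2, mean = 9/2 ≈ 4.500
  cycle 1 → 0 → 1: weight = 4, length = 2, mean = 4/2 ≈ 2.000
Minimum mean = 2.000, attained e.g. along the cycle 0 → 1 → 0 with weight 4 and length 2. So λ(A) = 4/2 = 2.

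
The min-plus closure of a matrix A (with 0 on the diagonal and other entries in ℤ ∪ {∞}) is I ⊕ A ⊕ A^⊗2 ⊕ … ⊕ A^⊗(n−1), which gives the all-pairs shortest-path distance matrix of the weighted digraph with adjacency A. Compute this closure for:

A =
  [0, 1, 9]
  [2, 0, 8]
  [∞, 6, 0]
Closure =
  [0, 1, 9]
  [2, 0, 8]
  [8, 6, 0]

This is the Floyd-Warshall all-pairs shortest-path computation. For each intermediate vertex k = 0, 1, …, 2, update dist[i][j] ← min(dist[i][j], dist[i][k] + dist[k][j]). The final matrix gives, for each (i, j), the minimum total weight of any directed path from i to j (possibly empty when i = j).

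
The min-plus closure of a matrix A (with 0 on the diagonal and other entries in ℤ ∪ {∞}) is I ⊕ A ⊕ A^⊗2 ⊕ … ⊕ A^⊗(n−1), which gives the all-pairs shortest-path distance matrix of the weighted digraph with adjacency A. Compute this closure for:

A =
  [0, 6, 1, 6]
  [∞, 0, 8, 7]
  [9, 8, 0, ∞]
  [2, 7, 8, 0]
Closure =
  [0, 6, 1, 6]
  [9, 0, 8, 7]
  [9, 8, 0, 15]
  [2, 7, 3, 0]

This is the Floyd-Warshall all-pairs shortest-path computation. For each intermediate vertex k = 0, 1, …, 3, update dist[i][j] ← min(dist[i][j], dist[i][k] + dist[k][j]). The final matrix gives, for each (i, j), the minimum total weight of any directed path from i to j (possibly empty when i = j).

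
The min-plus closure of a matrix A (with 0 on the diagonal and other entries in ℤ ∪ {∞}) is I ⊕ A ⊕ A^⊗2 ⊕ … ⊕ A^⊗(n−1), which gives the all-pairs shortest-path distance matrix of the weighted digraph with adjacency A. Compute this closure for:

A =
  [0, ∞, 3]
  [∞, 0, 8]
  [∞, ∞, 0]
Closure =
  [0, ∞, 3]
  [∞, 0, 8]
  [∞, ∞, 0]

This is the Floyd-Warshall all-pairs shortest-path computation. For each intermediate vertex k = 0, 1, …, 2, update dist[i][j] ← min(dist[i][j], dist[i][k] + dist[k][j]). The final matrix gives, for each (i, j), the minimum total weight of any directed path from i to j (possibly empty when i = j).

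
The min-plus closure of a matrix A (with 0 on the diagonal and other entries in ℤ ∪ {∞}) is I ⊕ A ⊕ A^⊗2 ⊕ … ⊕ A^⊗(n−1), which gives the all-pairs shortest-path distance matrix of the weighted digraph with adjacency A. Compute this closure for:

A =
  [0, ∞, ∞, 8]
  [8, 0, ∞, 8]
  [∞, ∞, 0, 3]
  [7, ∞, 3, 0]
Closure =
  [0, ∞, 11, 8]
  [8, 0, 11, 8]
  [10, ∞, 0, 3]
  [7, ∞, 3, 0]

This is the Floyd-Warshall all-pairs shortest-path computation. For each intermediate vertex k = 0, 1, …, 3, update dist[i][j] ← min(dist[i][j], dist[i][k] + dist[k][j]). The final matrix gives, for each (i, j), the minimum total weight of any directed path from i to j (possibly empty when i = j).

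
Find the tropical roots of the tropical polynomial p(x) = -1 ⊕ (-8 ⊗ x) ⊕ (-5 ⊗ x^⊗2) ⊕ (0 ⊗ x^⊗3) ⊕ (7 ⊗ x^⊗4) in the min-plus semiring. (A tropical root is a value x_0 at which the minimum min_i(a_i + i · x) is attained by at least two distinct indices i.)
Roots: {-7, -5, -3, 7}

Each tropical root is a break point of the lower envelope of the lines y = a_i + i · x (there are 5 lines, with slopes 0, 1, ..., 4). Only the lines that attain the minimum somewhere contribute to roots; other lines are dominated. Here the surviving (envelope) indices are i = 4, i = 3, i = 2, i = 1, i = 0.
Intersections between consecutive envelope lines give the roots: for adjacent envelope indices i < j the intersection is x = (a_i − a_j) / (j − i). Reading off the sorted break points: {-7, -5, -3, 7}.
Verification: at each break x_0, at least two indices attain the minimum of min_i(a_i + i · x_0).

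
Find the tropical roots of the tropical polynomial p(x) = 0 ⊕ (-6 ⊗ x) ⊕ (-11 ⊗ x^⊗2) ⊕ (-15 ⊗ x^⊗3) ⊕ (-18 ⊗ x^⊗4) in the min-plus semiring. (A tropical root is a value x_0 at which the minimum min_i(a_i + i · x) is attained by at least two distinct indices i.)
Roots: {3, 4, 5, 6}

Each tropical root is a break point of the lower envelope of the lines y = a_i + i · x (there are 5 lines, with slopes 0, 1, ..., 4). Only the lines that attain the minimum somewhere contribute to roots; other lines are dominated. Here the surviving (envelope) indices are i = 4, i = 3, i = 2, i = 1, i = 0.
Intersections between consecutive envelope lines give the roots: for adjacent envelope indices i < j the intersection is x = (a_i − a_j) / (j − i). Reading off the sorted break points: {3, 4, 5, 6}.
Verification: at each break x_0, at least two indices attain the minimum of min_i(a_i + i · x_0).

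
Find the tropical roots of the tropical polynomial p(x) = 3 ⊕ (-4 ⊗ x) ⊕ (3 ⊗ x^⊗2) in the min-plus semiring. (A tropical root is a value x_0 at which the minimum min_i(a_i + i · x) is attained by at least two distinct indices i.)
Roots: {-7, 7}

Each tropical root is a break point of the lower envelope of the lines y = a_i + i · x (there are 3 lines, with slopes 0, 1, ..., 2). Only the lines that attain the minimum somewhere contribute to roots; other lines are dominated. Here the surviving (envelope) indices are i = 2, i = 1, i = 0.
Intersections between consecutive envelope lines give the roots: for adjacent envelope indices i < j the intersection is x = (a_i − a_j) / (j − i). Reading off the sorted break points: {-7, 7}.
Verification: at each break x_0, at least two indices attain the minimum of min_i(a_i + i · x_0).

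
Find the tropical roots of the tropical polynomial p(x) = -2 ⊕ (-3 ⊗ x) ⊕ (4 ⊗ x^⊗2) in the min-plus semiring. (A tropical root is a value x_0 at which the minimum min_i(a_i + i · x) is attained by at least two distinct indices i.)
Roots: {-7, 1}

Each tropical root is a break point of the lower envelope of the lines y = a_i + i · x (there are 3 lines, with slopes 0, 1, ..., 2). Only the lines that attain the minimum somewhere contribute to roots; other lines are dominated. Here the surviving (envelope) indices are i = 2, i = 1, i = 0.
Intersections between consecutive envelope lines give the roots: for adjacent envelope indices i < j the intersection is x = (a_i − a_j) / (j − i). Reading off the sorted break points: {-7, 1}.
Verification: at each break x_0, at least two indices attain the minimum of min_i(a_i + i · x_0).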